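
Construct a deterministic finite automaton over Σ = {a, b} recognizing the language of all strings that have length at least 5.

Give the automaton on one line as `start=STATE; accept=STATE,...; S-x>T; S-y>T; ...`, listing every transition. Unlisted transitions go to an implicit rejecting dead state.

start=q0; accept=q5,q6; q0-a>q1; q0-b>q1; q1-a>q2; q1-b>q2; q2-a>q3; q2-b>q3; q3-a>q4; q3-b>q4; q4-a>q5; q4-b>q5; q5-a>q6; q5-b>q6; q6-a>q6; q6-b>q6

We only need to distinguish lengths 0, 1, …, 5, and '>5'. Chain q0 → q1 → q2 → q3 → q4 → q5 → q6 on every symbol, with q6 looping. Accepting states: {q5, q6}.
With 7 states:
        a   b  
>  q0   q1  q1 
   q1   q2  q2 
   q2   q3  q3 
   q3   q4  q4 
   q4   q5  q5 
 * q5   q6  q6 
 * q6   q6  q6 
(> = start, * = accepting)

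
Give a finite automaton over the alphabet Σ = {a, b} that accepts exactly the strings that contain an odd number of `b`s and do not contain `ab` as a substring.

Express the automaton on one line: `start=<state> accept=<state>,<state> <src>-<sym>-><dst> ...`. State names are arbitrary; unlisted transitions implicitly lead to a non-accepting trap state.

Build one automaton per condition and run them in lockstep. The first has 2 states tracking the count of `b`s modulo 2; the second has 3 states tracking partial matches of the forbidden pattern `ab`. A product state is a pair (one from each), accepting exactly when both do. Minimizing collapses redundant product states.
4 states suffice.
        a   b  
>  q0   q1  q2 
   q1   q1  q1 
 * q2   q3  q0 
 * q3   q3  q1 
(> = start, * = accepting)

start=q0 accept=q2,q3 q0-a->q1 q0-b->q2 q1-a->q1 q1-b->q1 q2-a->q3 q2-b->q0 q3-a->q3 q3-b->q1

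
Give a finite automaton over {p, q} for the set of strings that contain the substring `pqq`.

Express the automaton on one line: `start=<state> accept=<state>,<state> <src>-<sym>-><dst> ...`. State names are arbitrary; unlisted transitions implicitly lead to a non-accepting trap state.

start=A accept=D A-p->B A-q->A B-p->B B-q->C C-p->B C-q->D D-p->D D-q->D

Track how much of `pqq` has been matched so far: state A is no progress, D is the absorbing accept state reached once `pqq` has occurred. Intermediate states record partial matches; on a mismatch, fall back to the longest reusable overlap.
       p  q 
>  A   B  A 
   B   B  C 
   C   B  D 
 * D   D  D 
(> = start, * = accepting)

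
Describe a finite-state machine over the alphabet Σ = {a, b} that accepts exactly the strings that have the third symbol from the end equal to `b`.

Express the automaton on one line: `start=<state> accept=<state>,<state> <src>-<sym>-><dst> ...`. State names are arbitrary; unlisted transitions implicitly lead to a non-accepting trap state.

Because acceptance depends on a position counted from the end, the machine has to buffer the most recent 3 symbols. Make each state the string of the last up-to-3 symbols read; on input `x` shift the window left and append `x`. Accept when the buffered window has length 3 and begins with `b`.
          a    b  
>  s0     s1   s2 
   s1     s3   s4 
   s2     s5   s6 
   s3     s7   s8 
   s4     s9  s10 
   s5    s11  s12 
   s6    s13  s14 
   s7     s7   s8 
   s8     s9  s10 
   s9    s11  s12 
   s10   s13  s14 
 * s11    s7   s8 
 * s12    s9  s10 
 * s13   s11  s12 
 * s14   s13  s14 
(> = start, * = accepting)

start=s0 accept=s11,s12,s13,s14 s0-a->s1 s0-b->s2 s1-a->s3 s1-b->s4 s2-a->s5 s2-b->s6 s3-a->s7 s3-b->s8 s4-a->s9 s4-b->s10 s5-a->s11 s5-b->s12 s6-a->s13 s6-b->s14 s7-a->s7 s7-b->s8 s8-a->s9 s8-b->s10 s9-a->s11 s9-b->s12 s10-a->s13 s10-b->s14 s11-a->s7 s11-b->s8 s12-a->s9 s12-b->s10 s13-a->s11 s13-b->s12 s14-a->s13 s14-b->s14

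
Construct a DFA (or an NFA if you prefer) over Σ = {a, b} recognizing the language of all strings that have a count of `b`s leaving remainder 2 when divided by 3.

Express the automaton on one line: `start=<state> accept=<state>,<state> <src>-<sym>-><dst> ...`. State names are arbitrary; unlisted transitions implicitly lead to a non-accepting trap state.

The only thing that matters is how many `b`s have appeared, reduced mod 3. Use one state per residue: q0 for 0, …, q2 for 2. Reading `b` moves to the next residue; anything else stays put. q2 is accepting.
A 3-state machine:
        a   b  
>  q0   q0  q1 
   q1   q1  q2 
 * q2   q2  q0 
(> = start, * = accepting)

start=q0 accept=q2 q0-a->q0 q0-b->q1 q1-a->q1 q1-b->q2 q2-a->q2 q2-b->q0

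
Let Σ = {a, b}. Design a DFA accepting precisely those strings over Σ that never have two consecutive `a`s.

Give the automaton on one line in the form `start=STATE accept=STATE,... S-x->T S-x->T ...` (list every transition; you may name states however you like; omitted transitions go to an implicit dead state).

This is the complement of 'contains `aa`'. Use the same substring-matching states — s0 through s2 holding how much of `aa` has just been matched — but flip the accepting set: everything except the trap s2 accepts.
        a   b  
>* s0   s1  s0 
 * s1   s2  s0 
   s2   s2  s2 
(> = start, * = accepting)

start=s0 accept=s0,s1 s0-a->s1 s0-b->s0 s1-a->s2 s1-b->s0 s2-a->s2 s2-b->s2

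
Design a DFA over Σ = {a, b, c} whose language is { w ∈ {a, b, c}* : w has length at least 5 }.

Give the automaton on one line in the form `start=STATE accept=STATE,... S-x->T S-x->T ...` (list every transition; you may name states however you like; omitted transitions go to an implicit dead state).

start=q0 accept=q5,q6 q0-a->q1 q0-b->q1 q0-c->q1 q1-a->q2 q1-b->q2 q1-c->q2 q2-a->q3 q2-b->q3 q2-c->q3 q3-a->q4 q3-b->q4 q3-c->q4 q4-a->q5 q4-b->q5 q4-c->q5 q5-a->q6 q5-b->q6 q5-c->q6 q6-a->q6 q6-b->q6 q6-c->q6

Count input length up to 6: every symbol moves from q0 toward q6, which means 'more than 5' and absorbs. Accept from {q5, q6}.
With 7 states:
        a   b   c  
>  q0   q1  q1  q1 
   q1   q2  q2  q2 
   q2   q3  q3  q3 
   q3   q4  q4  q4 
   q4   q5  q5  q5 
 * q5   q6  q6  q6 
 * q6   q6  q6  q6 
(> = start, * = accepting)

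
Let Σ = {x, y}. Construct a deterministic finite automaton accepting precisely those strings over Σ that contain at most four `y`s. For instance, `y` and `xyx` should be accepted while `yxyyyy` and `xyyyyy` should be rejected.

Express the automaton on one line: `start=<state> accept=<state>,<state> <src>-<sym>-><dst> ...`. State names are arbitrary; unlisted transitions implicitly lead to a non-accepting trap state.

start=s0 accept=s0,s1,s2,s3,s4 s0-x->s0 s0-y->s1 s1-x->s1 s1-y->s2 s2-x->s2 s2-y->s3 s3-x->s3 s3-y->s4 s4-x->s4 s4-y->s5 s5-x->s5 s5-y->s5

Count `y`s, saturating at 5: states s0 through s4 mean 0 through 4 `y`s seen; s5 means more than 4. Each `y` increments (capped at s5); other symbols loop. Accept from {s0, s1, s2, s3, s4}.
6 states suffice.
        x   y  
>* s0   s0  s1 
 * s1   s1  s2 
 * s2   s2  s3 
 * s3   s3  s4 
 * s4   s4  s5 
   s5   s5  s5 
(> = start, * = accepting)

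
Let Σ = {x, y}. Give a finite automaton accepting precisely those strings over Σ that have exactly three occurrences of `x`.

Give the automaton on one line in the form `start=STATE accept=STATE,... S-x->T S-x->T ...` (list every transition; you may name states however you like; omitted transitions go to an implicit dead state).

Only the number of `x`s matters, and only up to 4. Make a chain q0 → q1 → q2 → q3 → q4 advanced by each `x` (with q4 absorbing); every other symbol self-loops. The accepting set is {q3}.
5 states suffice.
        x   y  
>  q0   q1  q0 
   q1   q2  q1 
   q2   q3  q2 
 * q3   q4  q3 
   q4   q4  q4 
(> = start, * = accepting)

start=q0 accept=q3 q0-x->q1 q0-y->q0 q1-x->q2 q1-y->q1 q2-x->q3 q2-y->q2 q3-x->q4 q3-y->q3 q4-x->q4 q4-y->q4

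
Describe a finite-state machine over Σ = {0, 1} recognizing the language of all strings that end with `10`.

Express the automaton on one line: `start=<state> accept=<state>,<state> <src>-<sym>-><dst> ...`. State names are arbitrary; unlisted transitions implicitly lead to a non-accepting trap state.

start=q0 accept=q2 q0-0->q0 q0-1->q1 q1-0->q2 q1-1->q1 q2-0->q0 q2-1->q1

Remember how much of `10` the current input suffix matches. State q0 means no match yet; q1 means the last symbol is `1`; q2 means the last 2 symbols are `10`. Only q2 accepts. On a mismatch, fall back to the longest proper suffix that is still a prefix of `10`.
With 3 states:
        0   1  
>  q0   q0  q1 
   q1   q2  q1 
 * q2   q0  q1 
(> = start, * = accepting)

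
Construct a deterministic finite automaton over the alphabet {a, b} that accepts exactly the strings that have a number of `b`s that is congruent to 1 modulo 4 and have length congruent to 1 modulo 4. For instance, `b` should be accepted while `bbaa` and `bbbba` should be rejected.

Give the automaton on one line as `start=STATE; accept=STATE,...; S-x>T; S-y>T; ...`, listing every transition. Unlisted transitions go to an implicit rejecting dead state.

Build one automaton per condition and run them in lockstep. The first has 4 states tracking the count of `b`s modulo 4; the second has 4 states tracking the input length modulo 4. A product state is a pair (one from each), accepting exactly when both do.
16 states suffice.
          a    b  
>  s0     s1   s2 
   s1     s3   s4 
 * s2     s4   s5 
   s3     s6   s7 
   s4     s7   s8 
   s5     s8   s9 
   s6     s0  s10 
   s7    s10  s11 
   s8    s11  s12 
   s9    s12   s0 
   s10    s2  s13 
   s11   s13  s14 
   s12   s14   s1 
   s13    s5  s15 
   s14   s15   s3 
   s15    s9   s6 
(> = start, * = accepting)

start=s0; accept=s2; s0-a>s1; s0-b>s2; s1-a>s3; s1-b>s4; s2-a>s4; s2-b>s5; s3-a>s6; s3-b>s7; s4-a>s7; s4-b>s8; s5-a>s8; s5-b>s9; s6-a>s0; s6-b>s10; s7-a>s10; s7-b>s11; s8-a>s11; s8-b>s12; s9-a>s12; s9-b>s0; s10-a>s2; s10-b>s13; s11-a>s13; s11-b>s14; s12-a>s14; s12-b>s1; s13-a>s5; s13-b>s15; s14-a>s15; s14-b>s3; s15-a>s9; s15-b>s6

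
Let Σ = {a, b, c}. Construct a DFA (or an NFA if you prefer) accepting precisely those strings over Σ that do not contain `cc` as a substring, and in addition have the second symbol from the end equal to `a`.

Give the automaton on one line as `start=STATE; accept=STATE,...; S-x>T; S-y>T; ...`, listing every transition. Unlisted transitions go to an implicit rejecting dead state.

Run two small machines in parallel and take their product. The first has 3 states tracking partial matches of the forbidden pattern `cc`; the second has 13 states tracking the last 2 symbols read. A product state is a pair (one from each), accepting exactly when both do.
With 21 states:
          a    b    c  
>  s0     s1   s2   s3 
   s1     s4   s5   s6 
   s2     s7   s8   s9 
   s3    s10  s11  s12 
 * s4     s4   s5   s6 
 * s5     s7   s8   s9 
 * s6    s10  s11  s12 
   s7     s4   s5   s6 
   s8     s7   s8   s9 
   s9    s10  s11  s12 
   s10    s4   s5   s6 
   s11    s7   s8   s9 
   s12   s13  s14  s12 
   s13   s15  s16  s17 
   s14   s18  s19  s20 
   s15   s15  s16  s17 
   s16   s18  s19  s20 
   s17   s13  s14  s12 
   s18   s15  s16  s17 
   s19   s18  s19  s20 
   s20   s13  s14  s12 
(> = start, * = accepting)

start=s0; accept=s4,s5,s6; s0-a>s1; s0-b>s2; s0-c>s3; s1-a>s4; s1-b>s5; s1-c>s6; s2-a>s7; s2-b>s8; s2-c>s9; s3-a>s10; s3-b>s11; s3-c>s12; s4-a>s4; s4-b>s5; s4-c>s6; s5-a>s7; s5-b>s8; s5-c>s9; s6-a>s10; s6-b>s11; s6-c>s12; s7-a>s4; s7-b>s5; s7-c>s6; s8-a>s7; s8-b>s8; s8-c>s9; s9-a>s10; s9-b>s11; s9-c>s12; s10-a>s4; s10-b>s5; s10-c>s6; s11-a>s7; s11-b>s8; s11-c>s9; s12-a>s13; s12-b>s14; s12-c>s12; s13-a>s15; s13-b>s16; s13-c>s17; s14-a>s18; s14-b>s19; s14-c>s20; s15-a>s15; s15-b>s16; s15-c>s17; s16-a>s18; s16-b>s19; s16-c>s20; s17-a>s13; s17-b>s14; s17-c>s12; s18-a>s15; s18-b>s16; s18-c>s17; s19-a>s18; s19-b>s19; s19-c>s20; s20-a>s13; s20-b>s14; s20-c>s12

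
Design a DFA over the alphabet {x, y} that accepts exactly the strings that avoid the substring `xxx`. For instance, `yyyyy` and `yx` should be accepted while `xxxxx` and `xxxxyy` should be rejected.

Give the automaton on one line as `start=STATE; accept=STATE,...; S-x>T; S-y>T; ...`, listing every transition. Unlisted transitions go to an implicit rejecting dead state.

This is the complement of 'contains `xxx`'. Use the same substring-matching states — q0 through q3 holding how much of `xxx` has just been matched — but flip the accepting set: everything except the trap q3 accepts.
With 4 states:
        x   y  
>* q0   q1  q0 
 * q1   q2  q0 
 * q2   q3  q0 
   q3   q3  q3 
(> = start, * = accepting)

start=q0; accept=q0,q1,q2; q0-x>q1; q0-y>q0; q1-x>q2; q1-y>q0; q2-x>q3; q2-y>q0; q3-x>q3; q3-y>q3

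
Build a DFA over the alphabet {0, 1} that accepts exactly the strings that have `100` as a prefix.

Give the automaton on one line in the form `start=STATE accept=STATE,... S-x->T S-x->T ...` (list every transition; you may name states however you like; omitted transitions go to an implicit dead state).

Check the first 3 symbols one by one: S0 through S2 record how many have matched `100` so far; any wrong symbol goes to the dead state S4. After all 3 match we enter the accepting sink S3.
With 5 states:
        0   1  
>  S0   S4  S1 
   S1   S2  S4 
   S2   S3  S4 
 * S3   S3  S3 
   S4   S4  S4 
(> = start, * = accepting)

start=S0 accept=S3 S0-0->S4 S0-1->S1 S1-0->S2 S1-1->S4 S2-0->S3 S2-1->S4 S3-0->S3 S3-1->S3 S4-0->S4 S4-1->S4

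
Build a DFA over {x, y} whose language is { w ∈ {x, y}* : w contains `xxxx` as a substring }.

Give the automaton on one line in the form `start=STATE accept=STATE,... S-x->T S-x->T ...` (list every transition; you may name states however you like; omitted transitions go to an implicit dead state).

States s0..s3 record the length of the longest prefix of `xxxx` that matches the current input suffix. Reaching s4 means `xxxx` has been seen, and we stay there forever. Accept from s4.
5 states suffice.
        x   y  
>  s0   s1  s0 
   s1   s2  s0 
   s2   s3  s0 
   s3   s4  s0 
 * s4   s4  s4 
(> = start, * = accepting)

start=s0 accept=s4 s0-x->s1 s0-y->s0 s1-x->s2 s1-y->s0 s2-x->s3 s2-y->s0 s3-x->s4 s3-y->s0 s4-x->s4 s4-y->s4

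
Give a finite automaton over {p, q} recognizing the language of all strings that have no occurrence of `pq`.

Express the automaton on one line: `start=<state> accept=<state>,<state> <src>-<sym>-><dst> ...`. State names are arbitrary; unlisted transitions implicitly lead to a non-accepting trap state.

start=s0 accept=s0,s1 s0-p->s1 s0-q->s0 s1-p->s1 s1-q->s2 s2-p->s2 s2-q->s2

Track partial matches of the forbidden pattern `pq`. State s2 is a dead state reached once `pq` has occurred; every other state accepts. s0 means no part of `pq` is currently matched.
A 3-state machine:
        p   q  
>* s0   s1  s0 
 * s1   s1  s2 
   s2   s2  s2 
(> = start, * = accepting)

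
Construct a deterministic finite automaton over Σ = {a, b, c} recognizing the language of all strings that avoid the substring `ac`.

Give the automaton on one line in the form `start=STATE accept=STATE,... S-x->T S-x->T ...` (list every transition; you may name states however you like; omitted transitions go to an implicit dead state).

start=q0 accept=q0,q1 q0-a->q1 q0-b->q0 q0-c->q0 q1-a->q1 q1-b->q0 q1-c->q2 q2-a->q2 q2-b->q2 q2-c->q2

Track partial matches of the forbidden pattern `ac`. State q2 is a dead state reached once `ac` has occurred; every other state accepts. q0 means no part of `ac` is currently matched.
3 states suffice.
        a   b   c  
>* q0   q1  q0  q0 
 * q1   q1  q0  q2 
   q2   q2  q2  q2 
(> = start, * = accepting)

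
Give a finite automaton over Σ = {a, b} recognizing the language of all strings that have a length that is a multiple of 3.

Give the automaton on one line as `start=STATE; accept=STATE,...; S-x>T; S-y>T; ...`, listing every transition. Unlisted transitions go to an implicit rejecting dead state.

Count input length modulo 3: every symbol advances one step around the cycle q0 → q1 → q2 → q0. Accept at q0.
With 3 states:
        a   b  
>* q0   q1  q1 
   q1   q2  q2 
   q2   q0  q0 
(> = start, * = accepting)

start=q0; accept=q0; q0-a>q1; q0-b>q1; q1-a>q2; q1-b>q2; q2-a>q0; q2-b>q0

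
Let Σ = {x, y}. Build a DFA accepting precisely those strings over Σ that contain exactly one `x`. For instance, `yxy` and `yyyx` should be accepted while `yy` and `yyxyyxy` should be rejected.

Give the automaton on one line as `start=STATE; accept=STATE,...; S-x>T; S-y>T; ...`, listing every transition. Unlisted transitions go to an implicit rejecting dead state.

Only the number of `x`s matters, and only up to 2. Make a chain q0 → q1 → q2 advanced by each `x` (with q2 absorbing); every other symbol self-loops. The accepting set is {q1}.
A 3-state machine:
        x   y  
>  q0   q1  q0 
 * q1   q2  q1 
   q2   q2  q2 
(> = start, * = accepting)

start=q0; accept=q1; q0-x>q1; q0-y>q0; q1-x>q2; q1-y>q1; q2-x>q2; q2-y>q2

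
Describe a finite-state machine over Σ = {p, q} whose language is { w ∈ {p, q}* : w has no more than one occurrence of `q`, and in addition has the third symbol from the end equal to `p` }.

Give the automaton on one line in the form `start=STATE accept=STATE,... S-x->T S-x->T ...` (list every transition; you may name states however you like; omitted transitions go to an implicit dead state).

Run two small machines in parallel and take their product. One (3 states) tracks the count of `q`s, saturating at 2; the other (15 states) tracks the last 3 symbols read. Each combined state is a pair, one component from each; accept when both components accept. After merging equivalent states the machine shrinks.
          p    q  
>  S0     S1   S2 
   S1     S3   S4 
   S2     S5   S6 
   S3     S7   S8 
   S4     S9   S6 
   S5    S10   S6 
   S6     S6   S6 
 * S7     S7   S8 
 * S8     S9   S6 
 * S9    S10   S6 
   S10   S11   S6 
 * S11   S11   S6 
(> = start, * = accepting)

start=S0 accept=S7,S8,S9,S11 S0-p->S1 S0-q->S2 S1-p->S3 S1-q->S4 S2-p->S5 S2-q->S6 S3-p->S7 S3-q->S8 S4-p->S9 S4-q->S6 S5-p->S10 S5-q->S6 S6-p->S6 S6-q->S6 S7-p->S7 S7-q->S8 S8-p->S9 S8-q->S6 S9-p->S10 S9-q->S6 S10-p->S11 S10-q->S6 S11-p->S11 S11-q->S6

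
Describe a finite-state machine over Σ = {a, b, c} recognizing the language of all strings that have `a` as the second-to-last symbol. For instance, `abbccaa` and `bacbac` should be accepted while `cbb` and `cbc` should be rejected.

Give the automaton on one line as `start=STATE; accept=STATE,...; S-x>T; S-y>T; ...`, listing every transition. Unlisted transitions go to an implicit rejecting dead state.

start=q0; accept=q4,q5,q6; q0-a>q1; q0-b>q2; q0-c>q3; q1-a>q4; q1-b>q5; q1-c>q6; q2-a>q7; q2-b>q8; q2-c>q9; q3-a>q10; q3-b>q11; q3-c>q12; q4-a>q4; q4-b>q5; q4-c>q6; q5-a>q7; q5-b>q8; q5-c>q9; q6-a>q10; q6-b>q11; q6-c>q12; q7-a>q4; q7-b>q5; q7-c>q6; q8-a>q7; q8-b>q8; q8-c>q9; q9-a>q10; q9-b>q11; q9-c>q12; q10-a>q4; q10-b>q5; q10-c>q6; q11-a>q7; q11-b>q8; q11-c>q9; q12-a>q10; q12-b>q11; q12-c>q12

Because acceptance depends on a position counted from the end, the machine has to buffer the most recent 2 symbols. Make each state the string of the last up-to-2 symbols read; on input `x` shift the window left and append `x`. Accept when the buffered window has length 2 and begins with `a`.
With 13 states:
          a    b    c  
>  q0     q1   q2   q3 
   q1     q4   q5   q6 
   q2     q7   q8   q9 
   q3    q10  q11  q12 
 * q4     q4   q5   q6 
 * q5     q7   q8   q9 
 * q6    q10  q11  q12 
   q7     q4   q5   q6 
   q8     q7   q8   q9 
   q9    q10  q11  q12 
   q10    q4   q5   q6 
   q11    q7   q8   q9 
   q12   q10  q11  q12 
(> = start, * = accepting)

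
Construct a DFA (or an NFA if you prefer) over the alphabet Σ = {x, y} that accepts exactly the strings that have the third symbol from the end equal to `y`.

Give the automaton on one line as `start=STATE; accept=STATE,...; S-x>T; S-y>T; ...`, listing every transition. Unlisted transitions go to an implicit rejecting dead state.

start=s0; accept=s11,s12,s13,s14; s0-x>s1; s0-y>s2; s1-x>s3; s1-y>s4; s2-x>s5; s2-y>s6; s3-x>s7; s3-y>s8; s4-x>s9; s4-y>s10; s5-x>s11; s5-y>s12; s6-x>s13; s6-y>s14; s7-x>s7; s7-y>s8; s8-x>s9; s8-y>s10; s9-x>s11; s9-y>s12; s10-x>s13; s10-y>s14; s11-x>s7; s11-y>s8; s12-x>s9; s12-y>s10; s13-x>s11; s13-y>s12; s14-x>s13; s14-y>s14

A DFA must remember the last 3 symbols (since which symbol is third-to-last isn't known until the input ends). Use one state per possible window of the last ≤3 symbols; accept from those whose window starts with `y`.
With 15 states:
          x    y  
>  s0     s1   s2 
   s1     s3   s4 
   s2     s5   s6 
   s3     s7   s8 
   s4     s9  s10 
   s5    s11  s12 
   s6    s13  s14 
   s7     s7   s8 
   s8     s9  s10 
   s9    s11  s12 
   s10   s13  s14 
 * s11    s7   s8 
 * s12    s9  s10 
 * s13   s11  s12 
 * s14   s13  s14 
(> = start, * = accepting)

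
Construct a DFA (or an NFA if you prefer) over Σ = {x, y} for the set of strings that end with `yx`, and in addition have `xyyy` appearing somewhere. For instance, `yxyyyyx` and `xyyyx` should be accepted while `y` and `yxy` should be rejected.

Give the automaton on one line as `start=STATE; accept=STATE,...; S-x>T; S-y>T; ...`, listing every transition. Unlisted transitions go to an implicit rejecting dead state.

Run two small machines in parallel and take their product. One (3 states) tracks how much of the suffix `yx` has currently been matched; the other (5 states) tracks whether and how much of `xyyy` has been seen. Each combined state is a pair, one component from each; accept when both components accept. Minimizing collapses redundant product states.
A 7-state machine:
       x  y 
>  A   B  A 
   B   B  C 
   C   B  D 
   D   B  E 
   E   F  E 
 * F   G  E 
   G   G  E 
(> = start, * = accepting)

start=A; accept=F; A-x>B; A-y>A; B-x>B; B-y>C; C-x>B; C-y>D; D-x>B; D-y>E; E-x>F; E-y>E; F-x>G; F-y>E; G-x>G; G-y>E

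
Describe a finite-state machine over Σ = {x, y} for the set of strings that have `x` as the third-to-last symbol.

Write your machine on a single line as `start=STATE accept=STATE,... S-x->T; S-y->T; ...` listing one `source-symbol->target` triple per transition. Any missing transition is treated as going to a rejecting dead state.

start=q0; accept=q7,q8,q9,q10; q0-x->q1; q0-y->q2; q1-x->q3; q1-y->q4; q2-x->q5; q2-y->q6; q3-x->q7; q3-y->q8; q4-x->q9; q4-y->q10; q5-x->q11; q5-y->q12; q6-x->q13; q6-y->q14; q7-x->q7; q7-y->q8; q8-x->q9; q8-y->q10; q9-x->q11; q9-y->q12; q10-x->q13; q10-y->q14; q11-x->q7; q11-y->q8; q12-x->q9; q12-y->q10; q13-x->q11; q13-y->q12; q14-x->q13; q14-y->q14

Because acceptance depends on a position counted from the end, the machine has to buffer the most recent 3 symbols. Make each state the string of the last up-to-3 symbols read; on input `x` shift the window left and append `x`. Accept when the buffered window has length 3 and begins with `x`.
15 states suffice.
          x    y  
>  q0     q1   q2 
   q1     q3   q4 
   q2     q5   q6 
   q3     q7   q8 
   q4     q9  q10 
   q5    q11  q12 
   q6    q13  q14 
 * q7     q7   q8 
 * q8     q9  q10 
 * q9    q11  q12 
 * q10   q13  q14 
   q11    q7   q8 
   q12    q9  q10 
   q13   q11  q12 
   q14   q13  q14 
(> = start, * = accepting)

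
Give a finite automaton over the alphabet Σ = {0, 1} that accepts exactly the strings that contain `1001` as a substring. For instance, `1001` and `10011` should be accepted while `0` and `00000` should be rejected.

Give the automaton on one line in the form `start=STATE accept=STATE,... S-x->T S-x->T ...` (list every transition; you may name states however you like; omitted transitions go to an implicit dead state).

Track how much of `1001` has been matched so far: state q0 is no progress, q4 is the absorbing accept state reached once `1001` has occurred. Intermediate states record partial matches; on a mismatch, fall back to the longest reusable overlap.
5 states suffice.
        0   1  
>  q0   q0  q1 
   q1   q2  q1 
   q2   q3  q1 
   q3   q0  q4 
 * q4   q4  q4 
(> = start, * = accepting)

start=q0 accept=q4 q0-0->q0 q0-1->q1 q1-0->q2 q1-1->q1 q2-0->q3 q2-1->q1 q3-0->q0 q3-1->q4 q4-0->q4 q4-1->q4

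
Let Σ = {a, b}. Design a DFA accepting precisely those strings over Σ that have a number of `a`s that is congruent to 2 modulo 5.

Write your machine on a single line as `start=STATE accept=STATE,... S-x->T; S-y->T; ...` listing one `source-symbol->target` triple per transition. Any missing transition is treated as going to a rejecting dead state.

start=q0; accept=q2; q0-a->q1; q0-b->q0; q1-a->q2; q1-b->q1; q2-a->q3; q2-b->q2; q3-a->q4; q3-b->q3; q4-a->q0; q4-b->q4

Keep the running count of `a`s modulo 5: each `a` advances along the cycle q0 → q1 → q2 → q3 → q4 → q0 while other symbols loop. Accept at q2.
A 5-state machine:
        a   b  
>  q0   q1  q0 
   q1   q2  q1 
 * q2   q3  q2 
   q3   q4  q3 
   q4   q0  q4 
(> = start, * = accepting)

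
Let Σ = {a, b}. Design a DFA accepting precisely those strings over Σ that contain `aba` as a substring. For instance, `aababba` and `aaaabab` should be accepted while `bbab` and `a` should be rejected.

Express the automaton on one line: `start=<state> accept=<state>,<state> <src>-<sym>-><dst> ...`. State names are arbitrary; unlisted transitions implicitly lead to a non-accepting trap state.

start=s0 accept=s3 s0-a->s1 s0-b->s0 s1-a->s1 s1-b->s2 s2-a->s3 s2-b->s0 s3-a->s3 s3-b->s3

Track how much of `aba` has been matched so far: state s0 is no progress, s3 is the absorbing accept state reached once `aba` has occurred. Intermediate states record partial matches; on a mismatch, fall back to the longest reusable overlap.
4 states suffice.
        a   b  
>  s0   s1  s0 
   s1   s1  s2 
   s2   s3  s0 
 * s3   s3  s3 
(> = start, * = accepting)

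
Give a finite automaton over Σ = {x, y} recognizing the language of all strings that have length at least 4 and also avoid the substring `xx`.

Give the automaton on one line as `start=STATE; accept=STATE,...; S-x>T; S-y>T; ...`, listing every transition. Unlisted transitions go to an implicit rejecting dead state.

Handle the two conditions separately and then intersect. The first has 6 states tracking the input length, saturating at 5; the second has 3 states tracking partial matches of the forbidden pattern `xx`. A product state is a pair (one from each), accepting exactly when both do.
15 states suffice.
          x    y  
>  q0     q1   q2 
   q1     q3   q4 
   q2     q5   q4 
   q3     q6   q6 
   q4     q7   q8 
   q5     q6   q8 
   q6     q9   q9 
   q7     q9  q10 
   q8    q11  q10 
   q9    q12  q12 
 * q10   q13  q14 
 * q11   q12  q14 
   q12   q12  q12 
 * q13   q12  q14 
 * q14   q13  q14 
(> = start, * = accepting)

start=q0; accept=q10,q11,q13,q14; q0-x>q1; q0-y>q2; q1-x>q3; q1-y>q4; q2-x>q5; q2-y>q4; q3-x>q6; q3-y>q6; q4-x>q7; q4-y>q8; q5-x>q6; q5-y>q8; q6-x>q9; q6-y>q9; q7-x>q9; q7-y>q10; q8-x>q11; q8-y>q10; q9-x>q12; q9-y>q12; q10-x>q13; q10-y>q14; q11-x>q12; q11-y>q14; q12-x>q12; q12-y>q12; q13-x>q12; q13-y>q14; q14-x>q13; q14-y>q14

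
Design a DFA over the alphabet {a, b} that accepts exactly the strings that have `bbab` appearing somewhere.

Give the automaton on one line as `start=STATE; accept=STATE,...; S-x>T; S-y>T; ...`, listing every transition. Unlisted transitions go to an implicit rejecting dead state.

start=q0; accept=q4; q0-a>q0; q0-b>q1; q1-a>q0; q1-b>q2; q2-a>q3; q2-b>q2; q3-a>q0; q3-b>q4; q4-a>q4; q4-b>q4

Track how much of `bbab` has been matched so far: state q0 is no progress, q4 is the absorbing accept state reached once `bbab` has occurred. Intermediate states record partial matches; on a mismatch, fall back to the longest reusable overlap.
5 states suffice.
        a   b  
>  q0   q0  q1 
   q1   q0  q2 
   q2   q3  q2 
   q3   q0  q4 
 * q4   q4  q4 
(> = start, * = accepting)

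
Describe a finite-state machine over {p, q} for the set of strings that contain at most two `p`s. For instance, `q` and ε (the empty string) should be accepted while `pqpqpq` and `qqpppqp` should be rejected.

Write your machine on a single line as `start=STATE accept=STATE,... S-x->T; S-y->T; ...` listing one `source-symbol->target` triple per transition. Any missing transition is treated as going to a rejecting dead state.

start=S0; accept=S0,S1,S2; S0-p->S1; S0-q->S0; S1-p->S2; S1-q->S1; S2-p->S3; S2-q->S2; S3-p->S3; S3-q->S3

Count `p`s, saturating at 3: states S0 through S2 mean 0 through 2 `p`s seen; S3 means more than 2. Each `p` increments (capped at S3); other symbols loop. Accept from {S0, S1, S2}.
        p   q  
>* S0   S1  S0 
 * S1   S2  S1 
 * S2   S3  S2 
   S3   S3  S3 
(> = start, * = accepting)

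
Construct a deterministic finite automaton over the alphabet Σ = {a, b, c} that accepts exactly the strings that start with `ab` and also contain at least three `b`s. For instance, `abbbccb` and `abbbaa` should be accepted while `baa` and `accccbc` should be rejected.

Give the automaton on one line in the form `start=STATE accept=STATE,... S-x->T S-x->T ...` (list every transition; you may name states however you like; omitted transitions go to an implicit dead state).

Run two small machines in parallel and take their product. The first has 4 states tracking whether the input so far still matches the prefix `ab`; the second has 5 states tracking the count of `b`s, saturating at 4. A product state is a pair (one from each), accepting exactly when both do. Minimizing collapses redundant product states.
A 6-state machine:
        a   b   c  
>  s0   s1  s2  s2 
   s1   s2  s3  s2 
   s2   s2  s2  s2 
   s3   s3  s4  s3 
   s4   s4  s5  s4 
 * s5   s5  s5  s5 
(> = start, * = accepting)

start=s0 accept=s5 s0-a->s1 s0-b->s2 s0-c->s2 s1-a->s2 s1-b->s3 s1-c->s2 s2-a->s2 s2-b->s2 s2-c->s2 s3-a->s3 s3-b->s4 s3-c->s3 s4-a->s4 s4-b->s5 s4-c->s4 s5-a->s5 s5-b->s5 s5-c->s5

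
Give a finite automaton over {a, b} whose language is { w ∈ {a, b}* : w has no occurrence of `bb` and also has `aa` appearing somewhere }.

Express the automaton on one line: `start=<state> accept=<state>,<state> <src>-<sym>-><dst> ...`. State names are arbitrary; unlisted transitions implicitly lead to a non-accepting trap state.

Handle the two conditions separately and then intersect. The first has 3 states tracking partial matches of the forbidden pattern `bb`; the second has 3 states tracking whether and how much of `aa` has been seen. A product state is a pair (one from each), accepting exactly when both do.
With 8 states:
        a   b  
>  S0   S1  S2 
   S1   S3  S2 
   S2   S1  S4 
 * S3   S3  S5 
   S4   S6  S4 
 * S5   S3  S7 
   S6   S7  S4 
   S7   S7  S7 
(> = start, * = accepting)

start=S0 accept=S3,S5 S0-a->S1 S0-b->S2 S1-a->S3 S1-b->S2 S2-a->S1 S2-b->S4 S3-a->S3 S3-b->S5 S4-a->S6 S4-b->S4 S5-a->S3 S5-b->S7 S6-a->S7 S6-b->S4 S7-a->S7 S7-b->S7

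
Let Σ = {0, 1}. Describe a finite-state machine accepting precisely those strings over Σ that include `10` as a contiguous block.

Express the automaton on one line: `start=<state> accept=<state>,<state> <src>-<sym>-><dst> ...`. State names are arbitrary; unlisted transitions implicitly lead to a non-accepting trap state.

Track how much of `10` has been matched so far: state q0 is no progress, q2 is the absorbing accept state reached once `10` has occurred. Intermediate states record partial matches; on a mismatch, fall back to the longest reusable overlap.
3 states suffice.
        0   1  
>  q0   q0  q1 
   q1   q2  q1 
 * q2   q2  q2 
(> = start, * = accepting)

start=q0 accept=q2 q0-0->q0 q0-1->q1 q1-0->q2 q1-1->q1 q2-0->q2 q2-1->q2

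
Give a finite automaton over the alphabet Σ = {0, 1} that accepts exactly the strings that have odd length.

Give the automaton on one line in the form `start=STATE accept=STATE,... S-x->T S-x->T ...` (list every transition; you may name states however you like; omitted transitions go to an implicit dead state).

Only the length mod 2 matters, so use a 2-cycle: from any state, every input symbol moves to the next state, wrapping B back to A. Mark B accepting.
A 2-state machine:
       0  1 
>  A   B  B 
 * B   A  A 
(> = start, * = accepting)

start=A accept=B A-0->B A-1->B B-0->A B-1->A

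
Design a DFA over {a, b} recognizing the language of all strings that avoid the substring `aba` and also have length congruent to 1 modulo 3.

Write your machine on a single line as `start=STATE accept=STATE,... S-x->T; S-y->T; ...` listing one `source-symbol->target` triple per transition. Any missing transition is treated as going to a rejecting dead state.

start=q0; accept=q1,q2,q9; q0-a->q1; q0-b->q2; q1-a->q3; q1-b->q4; q2-a->q3; q2-b->q5; q3-a->q6; q3-b->q7; q4-a->q8; q4-b->q0; q5-a->q6; q5-b->q0; q6-a->q1; q6-b->q9; q7-a->q8; q7-b->q2; q8-a->q8; q8-b->q8; q9-a->q8; q9-b->q5

Build one automaton per condition and run them in lockstep. The first has 4 states tracking partial matches of the forbidden pattern `aba`; the second has 3 states tracking the input length modulo 3. A product state is a pair (one from each), accepting exactly when both do. Equivalent product states are then merged.
With 10 states:
        a   b  
>  q0   q1  q2 
 * q1   q3  q4 
 * q2   q3  q5 
   q3   q6  q7 
   q4   q8  q0 
   q5   q6  q0 
   q6   q1  q9 
   q7   q8  q2 
   q8   q8  q8 
 * q9   q8  q5 
(> = start, * = accepting)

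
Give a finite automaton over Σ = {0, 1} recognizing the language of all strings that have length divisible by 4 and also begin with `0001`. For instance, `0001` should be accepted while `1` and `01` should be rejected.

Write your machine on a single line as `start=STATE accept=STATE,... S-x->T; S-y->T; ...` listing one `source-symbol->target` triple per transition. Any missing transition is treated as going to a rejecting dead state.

start=S0; accept=S8; S0-0->S1; S0-1->S2; S1-0->S3; S1-1->S4; S2-0->S4; S2-1->S4; S3-0->S5; S3-1->S6; S4-0->S6; S4-1->S6; S5-0->S7; S5-1->S8; S6-0->S7; S6-1->S7; S7-0->S2; S7-1->S2; S8-0->S9; S8-1->S9; S9-0->S10; S9-1->S10; S10-0->S11; S10-1->S11; S11-0->S8; S11-1->S8

Handle the two conditions separately and then intersect. The first has 4 states tracking the input length modulo 4; the second has 6 states tracking whether the input so far still matches the prefix `0001`. A product state is a pair (one from each), accepting exactly when both do.
12 states suffice.
          0    1  
>  S0     S1   S2 
   S1     S3   S4 
   S2     S4   S4 
   S3     S5   S6 
   S4     S6   S6 
   S5     S7   S8 
   S6     S7   S7 
   S7     S2   S2 
 * S8     S9   S9 
   S9    S10  S10 
   S10   S11  S11 
   S11    S8   S8 
(> = start, * = accepting)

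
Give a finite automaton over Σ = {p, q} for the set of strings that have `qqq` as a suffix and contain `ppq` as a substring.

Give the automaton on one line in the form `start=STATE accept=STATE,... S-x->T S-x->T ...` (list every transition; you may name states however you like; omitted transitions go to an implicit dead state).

start=A accept=F A-p->B A-q->A B-p->C B-q->A C-p->C C-q->D D-p->C D-q->E E-p->C E-q->F F-p->C F-q->F

Build one automaton per condition and run them in lockstep. One (4 states) tracks how much of the suffix `qqq` has currently been matched; the other (4 states) tracks whether and how much of `ppq` has been seen. Each combined state is a pair, one component from each; accept when both components accept. After merging equivalent states the machine shrinks.
6 states suffice.
       p  q 
>  A   B  A 
   B   C  A 
   C   C  D 
   D   C  E 
   E   C  F 
 * F   C  F 
(> = start, * = accepting)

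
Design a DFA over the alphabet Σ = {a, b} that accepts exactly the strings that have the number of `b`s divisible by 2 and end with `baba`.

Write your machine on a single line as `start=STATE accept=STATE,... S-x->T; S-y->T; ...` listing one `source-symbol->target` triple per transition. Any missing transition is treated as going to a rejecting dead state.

start=q0; accept=q7; q0-a->q0; q0-b->q1; q1-a->q2; q1-b->q3; q2-a->q4; q2-b->q5; q3-a->q6; q3-b->q1; q4-a->q4; q4-b->q3; q5-a->q7; q5-b->q1; q6-a->q0; q6-b->q8; q7-a->q0; q7-b->q8; q8-a->q9; q8-b->q3; q9-a->q4; q9-b->q5

Run two small machines in parallel and take their product. The first has 2 states tracking the count of `b`s modulo 2; the second has 5 states tracking how much of the suffix `baba` has currently been matched. A product state is a pair (one from each), accepting exactly when both do.
        a   b  
>  q0   q0  q1 
   q1   q2  q3 
   q2   q4  q5 
   q3   q6  q1 
   q4   q4  q3 
   q5   q7  q1 
   q6   q0  q8 
 * q7   q0  q8 
   q8   q9  q3 
   q9   q4  q5 
(> = start, * = accepting)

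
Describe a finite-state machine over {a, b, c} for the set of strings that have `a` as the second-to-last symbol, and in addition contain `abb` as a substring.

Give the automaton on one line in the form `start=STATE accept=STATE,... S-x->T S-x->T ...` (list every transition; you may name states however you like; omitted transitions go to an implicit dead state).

start=s0 accept=s5,s6 s0-a->s1 s0-b->s0 s0-c->s0 s1-a->s1 s1-b->s2 s1-c->s0 s2-a->s1 s2-b->s3 s2-c->s0 s3-a->s4 s3-b->s3 s3-c->s3 s4-a->s5 s4-b->s6 s4-c->s6 s5-a->s5 s5-b->s6 s5-c->s6 s6-a->s4 s6-b->s3 s6-c->s3

Build one automaton per condition and run them in lockstep. The first has 13 states tracking the last 2 symbols read; the second has 4 states tracking whether and how much of `abb` has been seen. A product state is a pair (one from each), accepting exactly when both do. After merging equivalent states the machine shrinks.
        a   b   c  
>  s0   s1  s0  s0 
   s1   s1  s2  s0 
   s2   s1  s3  s0 
   s3   s4  s3  s3 
   s4   s5  s6  s6 
 * s5   s5  s6  s6 
 * s6   s4  s3  s3 
(> = start, * = accepting)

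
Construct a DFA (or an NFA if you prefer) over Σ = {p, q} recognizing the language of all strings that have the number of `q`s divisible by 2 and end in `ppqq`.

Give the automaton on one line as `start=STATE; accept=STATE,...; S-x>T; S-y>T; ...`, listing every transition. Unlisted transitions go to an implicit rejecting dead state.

start=S0; accept=S5; S0-p>S1; S0-q>S2; S1-p>S3; S1-q>S2; S2-p>S2; S2-q>S0; S3-p>S3; S3-q>S4; S4-p>S2; S4-q>S5; S5-p>S1; S5-q>S2

Handle the two conditions separately and then intersect. One (2 states) tracks the count of `q`s modulo 2; the other (5 states) tracks how much of the suffix `ppqq` has currently been matched. Each combined state is a pair, one component from each; accept when both components accept. Equivalent product states are then merged.
With 6 states:
        p   q  
>  S0   S1  S2 
   S1   S3  S2 
   S2   S2  S0 
   S3   S3  S4 
   S4   S2  S5 
 * S5   S1  S2 
(> = start, * = accepting)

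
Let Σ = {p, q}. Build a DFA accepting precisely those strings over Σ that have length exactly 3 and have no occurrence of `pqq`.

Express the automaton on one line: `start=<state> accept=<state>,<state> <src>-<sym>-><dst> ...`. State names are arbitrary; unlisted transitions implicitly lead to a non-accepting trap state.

Run two small machines in parallel and take their product. One (5 states) tracks the input length, saturating at 4; the other (4 states) tracks partial matches of the forbidden pattern `pqq`. Each combined state is a pair, one component from each; accept when both components accept. Minimizing collapses redundant product states.
A 7-state machine:
        p   q  
>  s0   s1  s2 
   s1   s3  s4 
   s2   s3  s3 
   s3   s5  s5 
   s4   s5  s6 
 * s5   s6  s6 
   s6   s6  s6 
(> = start, * = accepting)

start=s0 accept=s5 s0-p->s1 s0-q->s2 s1-p->s3 s1-q->s4 s2-p->s3 s2-q->s3 s3-p->s5 s3-q->s5 s4-p->s5 s4-q->s6 s5-p->s6 s5-q->s6 s6-p->s6 s6-q->s6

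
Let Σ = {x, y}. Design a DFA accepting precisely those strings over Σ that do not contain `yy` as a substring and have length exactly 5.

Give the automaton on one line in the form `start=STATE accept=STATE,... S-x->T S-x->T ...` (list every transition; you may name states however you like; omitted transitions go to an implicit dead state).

start=q0 accept=q10 q0-x->q1 q0-y->q2 q1-x->q3 q1-y->q4 q2-x->q3 q2-y->q5 q3-x->q6 q3-y->q7 q4-x->q6 q4-y->q5 q5-x->q5 q5-y->q5 q6-x->q8 q6-y->q9 q7-x->q8 q7-y->q5 q8-x->q10 q8-y->q10 q9-x->q10 q9-y->q5 q10-x->q5 q10-y->q5

Run two small machines in parallel and take their product. The first has 3 states tracking partial matches of the forbidden pattern `yy`; the second has 7 states tracking the input length, saturating at 6. A product state is a pair (one from each), accepting exactly when both do. After merging equivalent states the machine shrinks.
          x    y  
>  q0     q1   q2 
   q1     q3   q4 
   q2     q3   q5 
   q3     q6   q7 
   q4     q6   q5 
   q5     q5   q5 
   q6     q8   q9 
   q7     q8   q5 
   q8    q10  q10 
   q9    q10   q5 
 * q10    q5   q5 
(> = start, * = accepting)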